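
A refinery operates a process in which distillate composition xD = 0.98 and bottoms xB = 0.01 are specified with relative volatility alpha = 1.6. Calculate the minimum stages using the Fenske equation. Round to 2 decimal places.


N_min = ln((xD*(1-xB))/(xB*(1-xD))) / ln(alpha)
Numerator inside ln: 0.9702 / 0.0002 = 4851.0
ln(4851.0) = 8.48694
ln(alpha) = ln(1.6) = 0.470004
N_min = 8.48694 / 0.470004 = 18.06


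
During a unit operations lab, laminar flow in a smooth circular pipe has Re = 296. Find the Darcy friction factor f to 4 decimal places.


f = 64 / Re
f = 64 / 296
f = 0.2162


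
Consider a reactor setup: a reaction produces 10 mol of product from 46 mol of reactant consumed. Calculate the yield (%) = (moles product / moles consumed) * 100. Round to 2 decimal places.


Yield = (moles product / moles consumed) * 100%
Yield = (10 / 46) * 100
Yield = 0.2174 * 100
Yield = 21.74%


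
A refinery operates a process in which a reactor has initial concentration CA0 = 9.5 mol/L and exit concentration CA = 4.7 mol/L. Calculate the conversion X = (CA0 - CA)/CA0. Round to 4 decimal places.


X = (CA0 - CA) / CA0
X = (9.5 - 4.7) / 9.5
X = 4.8 / 9.5
X = 0.5053


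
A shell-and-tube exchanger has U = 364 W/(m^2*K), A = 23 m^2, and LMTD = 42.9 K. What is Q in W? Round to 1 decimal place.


Q = U * A * LMTD
Q = 364 * 23 * 42.9
Q = 359158.8 W


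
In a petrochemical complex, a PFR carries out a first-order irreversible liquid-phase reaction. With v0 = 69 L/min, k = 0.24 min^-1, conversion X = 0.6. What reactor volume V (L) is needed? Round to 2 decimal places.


V = (v0/k) * ln(1/(1-X))
V = (69/0.24) * ln(1/(1-0.6))
V = 287.5 * ln(2.5)
V = 287.5 * 0.916291
V = 263.43 L


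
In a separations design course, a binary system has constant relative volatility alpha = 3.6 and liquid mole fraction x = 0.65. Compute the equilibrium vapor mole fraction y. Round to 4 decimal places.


y = alpha*x / (1 + (alpha-1)*x)
y = 3.6*0.65 / (1 + (3.6-1)*0.65)
y = 2.34 / (1 + 1.69)
y = 2.34 / 2.69
y = 0.8699


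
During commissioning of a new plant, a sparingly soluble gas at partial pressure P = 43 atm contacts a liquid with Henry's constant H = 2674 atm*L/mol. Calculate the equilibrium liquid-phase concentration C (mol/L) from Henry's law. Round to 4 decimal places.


C = P / H
C = 43 / 2674
C = 0.0161 mol/L


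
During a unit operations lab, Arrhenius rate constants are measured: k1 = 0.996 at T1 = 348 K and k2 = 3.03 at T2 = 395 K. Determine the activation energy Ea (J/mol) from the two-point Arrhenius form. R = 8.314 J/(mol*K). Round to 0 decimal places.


Ea = R * ln(k2/k1) / (1/T1 - 1/T2)
ln(k2/k1) = ln(3.03/0.996) = 1.1125706
1/T1 - 1/T2 = 1/348 - 1/395 = 0.000341917649
Ea = 8.314 * 1.1125706 / 0.000341917649
Ea = 27053 J/mol


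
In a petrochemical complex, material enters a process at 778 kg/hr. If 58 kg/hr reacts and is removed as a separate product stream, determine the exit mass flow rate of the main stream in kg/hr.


Steady-state mass balance on the main outlet: F_out = F_in - F_removed
F_out = 778 - 58
F_out = 720 kg/hr


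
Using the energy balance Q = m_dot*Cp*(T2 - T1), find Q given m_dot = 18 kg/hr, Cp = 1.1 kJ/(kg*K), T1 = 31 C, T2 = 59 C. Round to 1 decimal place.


Q = m_dot * Cp * (T2 - T1)
Q = 18 * 1.1 * (59 - 31)
Q = 18 * 1.1 * 28
Q = 554.4 kJ/hr


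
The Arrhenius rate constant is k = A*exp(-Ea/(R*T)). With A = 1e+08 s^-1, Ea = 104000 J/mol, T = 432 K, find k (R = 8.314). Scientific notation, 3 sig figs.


k = A * exp(-Ea/(R*T))
k = 1e+08 * exp(-104000 / (8.314 * 432))
k = 1e+08 * exp(-28.956067)
k = 2.66e-05


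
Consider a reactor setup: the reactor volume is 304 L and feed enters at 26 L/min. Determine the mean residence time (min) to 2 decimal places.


tau = V / v0
tau = 304 / 26
tau = 11.69 min


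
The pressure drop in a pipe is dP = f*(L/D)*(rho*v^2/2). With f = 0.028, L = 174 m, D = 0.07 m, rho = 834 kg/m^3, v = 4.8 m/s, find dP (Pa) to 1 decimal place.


dP = f * (L/D) * (rho*v^2/2)
dP = 0.028 * (174/0.07) * (834*4.8^2/2)
L/D = 2485.71428571
rho*v^2/2 = 834*23.04/2 = 9607.68
dP = 0.028 * 2485.71428571 * 9607.68
dP = 668694.5 Pa


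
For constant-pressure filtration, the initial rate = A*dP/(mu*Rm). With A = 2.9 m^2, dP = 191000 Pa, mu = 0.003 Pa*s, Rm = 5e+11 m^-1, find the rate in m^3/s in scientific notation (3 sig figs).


rate = A * dP / (mu * Rm)
rate = 2.9 * 191000 / (0.003 * 5e+11)
rate = 553900.0 / 1.500e+09
rate = 3.69e-04 m^3/s


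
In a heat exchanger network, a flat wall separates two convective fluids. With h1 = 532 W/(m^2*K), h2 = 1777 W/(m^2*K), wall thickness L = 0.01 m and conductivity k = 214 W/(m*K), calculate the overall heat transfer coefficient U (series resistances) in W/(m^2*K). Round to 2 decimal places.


1/U = 1/h1 + L/k + 1/h2
1/U = 1/532 + 0.01/214 + 1/1777
1/U = 0.0018796992 + 4.6729e-05 + 0.0005627462
1/U = 0.0024891744
U = 401.74 W/(m^2*K)


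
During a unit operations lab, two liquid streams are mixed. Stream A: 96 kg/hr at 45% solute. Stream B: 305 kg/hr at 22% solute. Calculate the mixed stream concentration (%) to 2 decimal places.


Mass balance on solute: F1*x1 + F2*x2 = F3*x3
F3 = F1 + F2 = 96 + 305 = 401 kg/hr
x3 = (F1*x1 + F2*x2)/F3
x3 = (96*0.45 + 305*0.22) / 401
x3 = 27.51%


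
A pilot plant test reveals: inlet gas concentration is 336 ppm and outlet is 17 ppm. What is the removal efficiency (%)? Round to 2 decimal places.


Efficiency = (G_in - G_out) / G_in * 100%
Efficiency = (336 - 17) / 336 * 100
Efficiency = 319 / 336 * 100
Efficiency = 94.94%


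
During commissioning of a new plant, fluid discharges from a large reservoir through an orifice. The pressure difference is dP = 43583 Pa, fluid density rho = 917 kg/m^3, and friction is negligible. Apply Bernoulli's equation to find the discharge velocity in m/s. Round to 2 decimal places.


v = sqrt(2*dP/rho)
v = sqrt(2*43583/917)
v = sqrt(95.055616)
v = 9.75 m/s


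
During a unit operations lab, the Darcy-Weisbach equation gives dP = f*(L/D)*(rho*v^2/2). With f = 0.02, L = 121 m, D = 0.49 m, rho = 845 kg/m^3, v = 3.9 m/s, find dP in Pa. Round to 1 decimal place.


dP = f * (L/D) * (rho*v^2/2)
dP = 0.02 * (121/0.49) * (845*3.9^2/2)
L/D = 246.93877551
rho*v^2/2 = 845*15.21/2 = 6426.225
dP = 0.02 * 246.93877551 * 6426.225
dP = 31737.7 Pa


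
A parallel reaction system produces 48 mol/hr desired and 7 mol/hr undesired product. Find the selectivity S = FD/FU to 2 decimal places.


S = desired product rate / undesired product rate
S = 48 / 7
S = 6.86


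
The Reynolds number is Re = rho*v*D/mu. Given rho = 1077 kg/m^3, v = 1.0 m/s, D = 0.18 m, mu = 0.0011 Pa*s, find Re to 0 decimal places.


Re = rho * v * D / mu
Re = 1077 * 1.0 * 0.18 / 0.0011
Re = 193.86 / 0.0011
Re = 176236


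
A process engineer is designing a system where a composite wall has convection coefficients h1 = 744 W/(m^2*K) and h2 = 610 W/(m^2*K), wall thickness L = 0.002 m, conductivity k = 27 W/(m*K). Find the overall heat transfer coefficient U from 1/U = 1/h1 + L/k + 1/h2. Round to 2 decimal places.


1/U = 1/h1 + L/k + 1/h2
1/U = 1/744 + 0.002/27 + 1/610
1/U = 0.001344086 + 7.40741e-05 + 0.0016393443
1/U = 0.0030575044
U = 327.06 W/(m^2*K)


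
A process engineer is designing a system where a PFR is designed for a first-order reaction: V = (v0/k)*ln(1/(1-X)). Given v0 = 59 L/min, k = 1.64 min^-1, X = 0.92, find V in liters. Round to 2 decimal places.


V = (v0/k) * ln(1/(1-X))
V = (59/1.64) * ln(1/(1-0.92))
V = 35.97561 * ln(12.5)
V = 35.97561 * 2.525729
V = 90.86 L


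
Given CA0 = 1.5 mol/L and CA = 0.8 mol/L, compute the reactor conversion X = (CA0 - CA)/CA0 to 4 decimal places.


X = (CA0 - CA) / CA0
X = (1.5 - 0.8) / 1.5
X = 0.7 / 1.5
X = 0.4667


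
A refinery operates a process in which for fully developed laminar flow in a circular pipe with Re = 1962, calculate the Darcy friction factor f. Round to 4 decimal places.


f = 64 / Re
f = 64 / 1962
f = 0.0326


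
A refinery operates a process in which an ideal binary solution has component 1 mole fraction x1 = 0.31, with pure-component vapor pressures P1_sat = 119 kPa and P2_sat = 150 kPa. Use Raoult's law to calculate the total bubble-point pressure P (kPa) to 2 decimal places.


P = x1*P1_sat + x2*P2_sat
x2 = 1 - x1 = 1 - 0.31 = 0.69
P = 0.31*119 + 0.69*150
P = 36.89 + 103.5
P = 140.39 kPa


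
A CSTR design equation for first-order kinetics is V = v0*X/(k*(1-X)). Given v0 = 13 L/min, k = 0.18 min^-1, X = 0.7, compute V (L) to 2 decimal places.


V = v0 * X / (k * (1 - X))
V = 13 * 0.7 / (0.18 * (1 - 0.7))
V = 9.1 / (0.18 * 0.3)
V = 9.1 / 0.054
V = 168.52 L


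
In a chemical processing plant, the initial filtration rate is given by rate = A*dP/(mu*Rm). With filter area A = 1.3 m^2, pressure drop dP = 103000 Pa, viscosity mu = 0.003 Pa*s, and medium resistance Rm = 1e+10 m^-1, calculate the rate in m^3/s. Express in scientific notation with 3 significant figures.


rate = A * dP / (mu * Rm)
rate = 1.3 * 103000 / (0.003 * 1e+10)
rate = 133900.0 / 3.000e+07
rate = 4.46e-03 m^3/s


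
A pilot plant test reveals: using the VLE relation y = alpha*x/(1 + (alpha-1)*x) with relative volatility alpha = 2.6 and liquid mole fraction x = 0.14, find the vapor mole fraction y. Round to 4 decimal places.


y = alpha*x / (1 + (alpha-1)*x)
y = 2.6*0.14 / (1 + (2.6-1)*0.14)
y = 0.364 / (1 + 0.224)
y = 0.364 / 1.224
y = 0.2974


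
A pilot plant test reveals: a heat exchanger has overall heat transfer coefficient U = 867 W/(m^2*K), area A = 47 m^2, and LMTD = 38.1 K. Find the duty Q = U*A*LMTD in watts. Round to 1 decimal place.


Q = U * A * LMTD
Q = 867 * 47 * 38.1
Q = 1552536.9 W


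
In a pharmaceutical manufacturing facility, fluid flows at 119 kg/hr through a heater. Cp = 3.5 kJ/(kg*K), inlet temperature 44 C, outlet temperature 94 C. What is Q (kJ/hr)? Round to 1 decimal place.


Q = m_dot * Cp * (T2 - T1)
Q = 119 * 3.5 * (94 - 44)
Q = 119 * 3.5 * 50
Q = 20825.0 kJ/hr


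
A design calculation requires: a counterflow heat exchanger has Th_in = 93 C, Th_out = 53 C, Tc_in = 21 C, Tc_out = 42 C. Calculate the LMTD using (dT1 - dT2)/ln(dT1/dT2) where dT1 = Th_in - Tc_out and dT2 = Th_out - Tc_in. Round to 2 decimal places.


dT1 = Th_in - Tc_out = 93 - 42 = 51
dT2 = Th_out - Tc_in = 53 - 21 = 32
LMTD = (dT1 - dT2) / ln(dT1/dT2)
LMTD = (51 - 32) / ln(51/32)
LMTD = 40.76 K


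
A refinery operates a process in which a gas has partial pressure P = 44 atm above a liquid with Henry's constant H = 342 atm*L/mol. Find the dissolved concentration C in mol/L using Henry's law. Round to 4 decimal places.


C = P / H
C = 44 / 342
C = 0.1287 mol/L


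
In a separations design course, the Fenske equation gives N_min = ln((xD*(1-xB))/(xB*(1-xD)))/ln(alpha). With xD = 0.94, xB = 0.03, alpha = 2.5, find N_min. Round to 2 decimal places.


N_min = ln((xD*(1-xB))/(xB*(1-xD))) / ln(alpha)
Numerator inside ln: 0.9118 / 0.0018 = 506.555556
ln(506.555556) = 6.227634
ln(alpha) = ln(2.5) = 0.916291
N_min = 6.227634 / 0.916291 = 6.80


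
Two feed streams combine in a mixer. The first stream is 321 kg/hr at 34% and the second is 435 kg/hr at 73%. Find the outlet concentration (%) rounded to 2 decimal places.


Mass balance on solute: F1*x1 + F2*x2 = F3*x3
F3 = F1 + F2 = 321 + 435 = 756 kg/hr
x3 = (F1*x1 + F2*x2)/F3
x3 = (321*0.34 + 435*0.73) / 756
x3 = 56.44%


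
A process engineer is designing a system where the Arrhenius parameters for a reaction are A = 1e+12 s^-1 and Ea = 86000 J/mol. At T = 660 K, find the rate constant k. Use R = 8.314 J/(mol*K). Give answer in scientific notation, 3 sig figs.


k = A * exp(-Ea/(R*T))
k = 1e+12 * exp(-86000 / (8.314 * 660))
k = 1e+12 * exp(-15.672724)
k = 1.56e+05


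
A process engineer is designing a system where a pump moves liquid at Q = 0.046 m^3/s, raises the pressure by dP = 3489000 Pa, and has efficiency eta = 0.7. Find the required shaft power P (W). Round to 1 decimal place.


P = Q * dP / eta
P = 0.046 * 3489000 / 0.7
P = 160494.0 / 0.7
P = 229277.1 W


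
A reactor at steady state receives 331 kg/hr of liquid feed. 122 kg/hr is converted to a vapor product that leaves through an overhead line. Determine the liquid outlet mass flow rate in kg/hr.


Steady-state mass balance on the main outlet: F_out = F_in - F_removed
F_out = 331 - 122
F_out = 209 kg/hr


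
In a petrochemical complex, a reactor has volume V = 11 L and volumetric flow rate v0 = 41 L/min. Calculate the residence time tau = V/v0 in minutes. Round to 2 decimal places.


tau = V / v0
tau = 11 / 41
tau = 0.27 min


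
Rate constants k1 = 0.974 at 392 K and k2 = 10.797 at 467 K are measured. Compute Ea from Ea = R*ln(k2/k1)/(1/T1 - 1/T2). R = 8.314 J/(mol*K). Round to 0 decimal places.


Ea = R * ln(k2/k1) / (1/T1 - 1/T2)
ln(k2/k1) = ln(10.797/0.974) = 2.4056123
1/T1 - 1/T2 = 1/392 - 1/467 = 0.000409692785
Ea = 8.314 * 2.4056123 / 0.000409692785
Ea = 48818 J/mol


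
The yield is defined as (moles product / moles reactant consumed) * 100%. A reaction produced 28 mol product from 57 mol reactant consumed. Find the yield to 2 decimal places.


Yield = (moles product / moles consumed) * 100%
Yield = (28 / 57) * 100
Yield = 0.4912 * 100
Yield = 49.12%


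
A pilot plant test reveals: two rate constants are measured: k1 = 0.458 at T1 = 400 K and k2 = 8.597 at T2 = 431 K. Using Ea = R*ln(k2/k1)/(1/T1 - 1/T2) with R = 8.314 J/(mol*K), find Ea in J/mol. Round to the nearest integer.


Ea = R * ln(k2/k1) / (1/T1 - 1/T2)
ln(k2/k1) = ln(8.597/0.458) = 2.9322994
1/T1 - 1/T2 = 1/400 - 1/431 = 0.000179814385
Ea = 8.314 * 2.9322994 / 0.000179814385
Ea = 135579 J/mol


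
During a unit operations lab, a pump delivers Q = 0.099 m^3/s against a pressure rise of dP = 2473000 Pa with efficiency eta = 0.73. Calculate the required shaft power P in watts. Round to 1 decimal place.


P = Q * dP / eta
P = 0.099 * 2473000 / 0.73
P = 244827.0 / 0.73
P = 335379.5 W


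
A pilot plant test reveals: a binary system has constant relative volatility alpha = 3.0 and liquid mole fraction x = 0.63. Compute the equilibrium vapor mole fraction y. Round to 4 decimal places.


y = alpha*x / (1 + (alpha-1)*x)
y = 3.0*0.63 / (1 + (3.0-1)*0.63)
y = 1.89 / (1 + 1.26)
y = 1.89 / 2.26
y = 0.8363


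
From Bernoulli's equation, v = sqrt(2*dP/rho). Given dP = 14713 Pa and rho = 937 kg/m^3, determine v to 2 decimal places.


v = sqrt(2*dP/rho)
v = sqrt(2*14713/937)
v = sqrt(31.404482)
v = 5.60 m/s


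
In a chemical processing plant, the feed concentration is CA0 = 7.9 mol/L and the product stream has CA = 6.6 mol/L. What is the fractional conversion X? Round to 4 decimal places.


X = (CA0 - CA) / CA0
X = (7.9 - 6.6) / 7.9
X = 1.3 / 7.9
X = 0.1646


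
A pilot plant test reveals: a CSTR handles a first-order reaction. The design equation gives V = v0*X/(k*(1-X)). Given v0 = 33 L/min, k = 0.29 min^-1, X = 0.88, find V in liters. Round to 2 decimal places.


V = v0 * X / (k * (1 - X))
V = 33 * 0.88 / (0.29 * (1 - 0.88))
V = 29.04 / (0.29 * 0.12)
V = 29.04 / 0.0348
V = 834.48 L


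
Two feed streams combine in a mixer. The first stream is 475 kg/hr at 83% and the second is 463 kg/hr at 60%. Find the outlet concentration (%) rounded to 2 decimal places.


Mass balance on solute: F1*x1 + F2*x2 = F3*x3
F3 = F1 + F2 = 475 + 463 = 938 kg/hr
x3 = (F1*x1 + F2*x2)/F3
x3 = (475*0.83 + 463*0.6) / 938
x3 = 71.65%


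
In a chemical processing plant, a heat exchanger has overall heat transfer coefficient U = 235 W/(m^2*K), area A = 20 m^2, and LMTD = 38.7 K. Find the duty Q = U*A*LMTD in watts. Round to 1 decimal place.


Q = U * A * LMTD
Q = 235 * 20 * 38.7
Q = 181890.0 W


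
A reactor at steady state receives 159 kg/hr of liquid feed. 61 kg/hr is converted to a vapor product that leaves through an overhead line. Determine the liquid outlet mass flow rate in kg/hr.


Steady-state mass balance on the main outlet: F_out = F_in - F_removed
F_out = 159 - 61
F_out = 98 kg/hr


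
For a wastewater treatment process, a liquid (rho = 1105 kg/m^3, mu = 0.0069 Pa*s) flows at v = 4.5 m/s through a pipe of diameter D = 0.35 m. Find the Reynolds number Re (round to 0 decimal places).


Re = rho * v * D / mu
Re = 1105 * 4.5 * 0.35 / 0.0069
Re = 1740.375 / 0.0069
Re = 252228


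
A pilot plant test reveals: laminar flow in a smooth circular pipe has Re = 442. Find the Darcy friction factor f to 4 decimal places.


f = 64 / Re
f = 64 / 442
f = 0.1448


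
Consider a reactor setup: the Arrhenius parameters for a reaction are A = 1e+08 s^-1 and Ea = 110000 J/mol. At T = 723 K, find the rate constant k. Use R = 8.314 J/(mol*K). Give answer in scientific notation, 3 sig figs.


k = A * exp(-Ea/(R*T))
k = 1e+08 * exp(-110000 / (8.314 * 723))
k = 1e+08 * exp(-18.299717)
k = 1.13e+00


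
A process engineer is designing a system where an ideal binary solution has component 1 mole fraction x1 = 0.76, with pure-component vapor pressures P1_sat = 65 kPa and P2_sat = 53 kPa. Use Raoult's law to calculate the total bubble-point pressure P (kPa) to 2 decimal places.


P = x1*P1_sat + x2*P2_sat
x2 = 1 - x1 = 1 - 0.76 = 0.24
P = 0.76*65 + 0.24*53
P = 49.4 + 12.72
P = 62.12 kPa


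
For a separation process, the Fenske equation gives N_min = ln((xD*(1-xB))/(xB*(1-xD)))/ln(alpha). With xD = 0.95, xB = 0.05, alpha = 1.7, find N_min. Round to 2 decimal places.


N_min = ln((xD*(1-xB))/(xB*(1-xD))) / ln(alpha)
Numerator inside ln: 0.9025 / 0.0025 = 361.0
ln(361.0) = 5.888878
ln(alpha) = ln(1.7) = 0.530628
N_min = 5.888878 / 0.530628 = 11.10


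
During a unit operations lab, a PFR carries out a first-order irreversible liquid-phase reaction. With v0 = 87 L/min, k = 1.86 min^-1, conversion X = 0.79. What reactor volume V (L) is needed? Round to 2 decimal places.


V = (v0/k) * ln(1/(1-X))
V = (87/1.86) * ln(1/(1-0.79))
V = 46.774194 * ln(4.761905)
V = 46.774194 * 1.560648
V = 73.00 L


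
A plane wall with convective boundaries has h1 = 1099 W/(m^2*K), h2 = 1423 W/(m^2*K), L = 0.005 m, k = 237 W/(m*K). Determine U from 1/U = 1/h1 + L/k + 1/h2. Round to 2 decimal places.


1/U = 1/h1 + L/k + 1/h2
1/U = 1/1099 + 0.005/237 + 1/1423
1/U = 0.0009099181 + 2.1097e-05 + 0.0007027407
1/U = 0.0016337558
U = 612.09 W/(m^2*K)


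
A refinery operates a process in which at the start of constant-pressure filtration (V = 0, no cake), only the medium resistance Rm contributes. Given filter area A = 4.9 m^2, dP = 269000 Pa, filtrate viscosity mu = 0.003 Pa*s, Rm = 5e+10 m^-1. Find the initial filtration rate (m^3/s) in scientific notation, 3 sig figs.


rate = A * dP / (mu * Rm)
rate = 4.9 * 269000 / (0.003 * 5e+10)
rate = 1318100.0 / 1.500e+08
rate = 8.79e-03 m^3/s


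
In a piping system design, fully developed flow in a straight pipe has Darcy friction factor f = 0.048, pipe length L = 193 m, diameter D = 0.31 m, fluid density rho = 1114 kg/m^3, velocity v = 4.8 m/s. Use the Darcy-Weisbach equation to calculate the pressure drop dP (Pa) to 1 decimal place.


dP = f * (L/D) * (rho*v^2/2)
dP = 0.048 * (193/0.31) * (1114*4.8^2/2)
L/D = 622.58064516
rho*v^2/2 = 1114*23.04/2 = 12833.28
dP = 0.048 * 622.58064516 * 12833.28
dP = 383508.1 Pa


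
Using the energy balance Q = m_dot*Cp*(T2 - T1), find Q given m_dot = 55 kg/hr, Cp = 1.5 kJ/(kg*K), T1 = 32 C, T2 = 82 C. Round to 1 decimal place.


Q = m_dot * Cp * (T2 - T1)
Q = 55 * 1.5 * (82 - 32)
Q = 55 * 1.5 * 50
Q = 4125.0 kJ/hr


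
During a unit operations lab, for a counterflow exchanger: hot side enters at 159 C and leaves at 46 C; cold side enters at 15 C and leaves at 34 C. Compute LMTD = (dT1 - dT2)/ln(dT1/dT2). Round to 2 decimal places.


dT1 = Th_in - Tc_out = 159 - 34 = 125
dT2 = Th_out - Tc_in = 46 - 15 = 31
LMTD = (dT1 - dT2) / ln(dT1/dT2)
LMTD = (125 - 31) / ln(125/31)
LMTD = 67.42 K


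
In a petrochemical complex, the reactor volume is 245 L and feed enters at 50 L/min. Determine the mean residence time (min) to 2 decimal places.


tau = V / v0
tau = 245 / 50
tau = 4.90 min


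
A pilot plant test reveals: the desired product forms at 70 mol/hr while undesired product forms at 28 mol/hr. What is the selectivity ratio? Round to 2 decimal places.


S = desired product rate / undesired product rate
S = 70 / 28
S = 2.50


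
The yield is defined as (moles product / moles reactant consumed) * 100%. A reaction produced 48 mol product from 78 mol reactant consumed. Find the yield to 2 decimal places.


Yield = (moles product / moles consumed) * 100%
Yield = (48 / 78) * 100
Yield = 0.6154 * 100
Yield = 61.54%


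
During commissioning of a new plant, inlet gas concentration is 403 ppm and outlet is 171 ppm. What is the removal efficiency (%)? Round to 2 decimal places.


Efficiency = (G_in - G_out) / G_in * 100%
Efficiency = (403 - 171) / 403 * 100
Efficiency = 232 / 403 * 100
Efficiency = 57.57%


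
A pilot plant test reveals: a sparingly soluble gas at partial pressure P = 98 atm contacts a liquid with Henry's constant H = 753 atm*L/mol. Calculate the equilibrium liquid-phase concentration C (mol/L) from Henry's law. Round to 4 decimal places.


C = P / H
C = 98 / 753
C = 0.1301 mol/L


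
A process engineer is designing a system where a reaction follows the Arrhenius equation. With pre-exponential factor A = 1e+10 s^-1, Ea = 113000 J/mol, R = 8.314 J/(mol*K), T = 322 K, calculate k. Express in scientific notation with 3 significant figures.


k = A * exp(-Ea/(R*T))
k = 1e+10 * exp(-113000 / (8.314 * 322))
k = 1e+10 * exp(-42.209728)
k = 4.66e-09


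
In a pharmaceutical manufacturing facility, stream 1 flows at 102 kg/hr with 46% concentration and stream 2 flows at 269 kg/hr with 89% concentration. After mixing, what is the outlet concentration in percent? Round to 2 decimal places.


Mass balance on solute: F1*x1 + F2*x2 = F3*x3
F3 = F1 + F2 = 102 + 269 = 371 kg/hr
x3 = (F1*x1 + F2*x2)/F3
x3 = (102*0.46 + 269*0.89) / 371
x3 = 77.18%


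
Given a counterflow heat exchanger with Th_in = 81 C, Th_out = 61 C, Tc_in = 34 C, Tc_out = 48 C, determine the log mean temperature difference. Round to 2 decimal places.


dT1 = Th_in - Tc_out = 81 - 48 = 33
dT2 = Th_out - Tc_in = 61 - 34 = 27
LMTD = (dT1 - dT2) / ln(dT1/dT2)
LMTD = (33 - 27) / ln(33/27)
LMTD = 29.90 K


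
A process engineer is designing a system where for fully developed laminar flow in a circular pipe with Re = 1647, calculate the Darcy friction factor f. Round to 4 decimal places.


f = 64 / Re
f = 64 / 1647
f = 0.0389


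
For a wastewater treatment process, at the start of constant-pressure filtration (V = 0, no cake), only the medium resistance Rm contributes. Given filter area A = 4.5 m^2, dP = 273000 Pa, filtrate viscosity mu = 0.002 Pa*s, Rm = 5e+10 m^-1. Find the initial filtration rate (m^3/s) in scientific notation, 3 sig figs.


rate = A * dP / (mu * Rm)
rate = 4.5 * 273000 / (0.002 * 5e+10)
rate = 1228500.0 / 1.000e+08
rate = 1.23e-02 m^3/s


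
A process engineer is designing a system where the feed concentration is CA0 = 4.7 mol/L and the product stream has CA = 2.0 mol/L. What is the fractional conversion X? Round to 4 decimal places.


X = (CA0 - CA) / CA0
X = (4.7 - 2.0) / 4.7
X = 2.7 / 4.7
X = 0.5745


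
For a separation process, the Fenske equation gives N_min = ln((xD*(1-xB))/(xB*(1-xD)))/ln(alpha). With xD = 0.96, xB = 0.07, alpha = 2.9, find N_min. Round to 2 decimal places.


N_min = ln((xD*(1-xB))/(xB*(1-xD))) / ln(alpha)
Numerator inside ln: 0.8928 / 0.0028 = 318.857143
ln(318.857143) = 5.764743
ln(alpha) = ln(2.9) = 1.064711
N_min = 5.764743 / 1.064711 = 5.41


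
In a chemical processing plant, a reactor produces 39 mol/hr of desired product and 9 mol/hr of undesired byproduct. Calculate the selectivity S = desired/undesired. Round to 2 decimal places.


S = desired product rate / undesired product rate
S = 39 / 9
S = 4.33


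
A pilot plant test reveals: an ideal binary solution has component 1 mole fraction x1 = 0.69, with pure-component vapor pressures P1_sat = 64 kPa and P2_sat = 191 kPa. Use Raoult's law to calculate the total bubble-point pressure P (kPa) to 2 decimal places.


P = x1*P1_sat + x2*P2_sat
x2 = 1 - x1 = 1 - 0.69 = 0.31
P = 0.69*64 + 0.31*191
P = 44.16 + 59.21
P = 103.37 kPa


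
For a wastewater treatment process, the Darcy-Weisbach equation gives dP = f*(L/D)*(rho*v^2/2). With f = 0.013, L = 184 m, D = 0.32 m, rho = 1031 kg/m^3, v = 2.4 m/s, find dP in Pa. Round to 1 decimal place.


dP = f * (L/D) * (rho*v^2/2)
dP = 0.013 * (184/0.32) * (1031*2.4^2/2)
L/D = 575.0
rho*v^2/2 = 1031*5.76/2 = 2969.28
dP = 0.013 * 575.0 * 2969.28
dP = 22195.4 Pa


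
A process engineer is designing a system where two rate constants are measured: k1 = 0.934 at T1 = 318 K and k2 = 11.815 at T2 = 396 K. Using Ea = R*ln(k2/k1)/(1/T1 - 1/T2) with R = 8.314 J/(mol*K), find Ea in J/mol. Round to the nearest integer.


Ea = R * ln(k2/k1) / (1/T1 - 1/T2)
ln(k2/k1) = ln(11.815/0.934) = 2.5376488
1/T1 - 1/T2 = 1/318 - 1/396 = 0.000619401563
Ea = 8.314 * 2.5376488 / 0.000619401563
Ea = 34062 J/mol


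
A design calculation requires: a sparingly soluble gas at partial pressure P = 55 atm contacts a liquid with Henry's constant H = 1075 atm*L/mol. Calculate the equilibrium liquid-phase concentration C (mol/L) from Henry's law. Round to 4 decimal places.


C = P / H
C = 55 / 1075
C = 0.0512 mol/L


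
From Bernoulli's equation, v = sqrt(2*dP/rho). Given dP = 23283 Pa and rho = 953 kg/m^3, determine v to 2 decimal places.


v = sqrt(2*dP/rho)
v = sqrt(2*23283/953)
v = sqrt(48.862539)
v = 6.99 m/s


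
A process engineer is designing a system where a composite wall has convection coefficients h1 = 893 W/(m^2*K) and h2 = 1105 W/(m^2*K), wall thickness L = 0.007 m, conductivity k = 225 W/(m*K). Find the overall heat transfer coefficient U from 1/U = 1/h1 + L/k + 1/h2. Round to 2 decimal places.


1/U = 1/h1 + L/k + 1/h2
1/U = 1/893 + 0.007/225 + 1/1105
1/U = 0.0011198208 + 3.11111e-05 + 0.0009049774
1/U = 0.0020559093
U = 486.40 W/(m^2*K)


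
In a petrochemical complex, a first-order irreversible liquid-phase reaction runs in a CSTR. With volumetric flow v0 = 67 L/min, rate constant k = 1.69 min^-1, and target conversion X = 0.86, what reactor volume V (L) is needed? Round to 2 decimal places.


V = v0 * X / (k * (1 - X))
V = 67 * 0.86 / (1.69 * (1 - 0.86))
V = 57.62 / (1.69 * 0.14)
V = 57.62 / 0.2366
V = 243.53 L


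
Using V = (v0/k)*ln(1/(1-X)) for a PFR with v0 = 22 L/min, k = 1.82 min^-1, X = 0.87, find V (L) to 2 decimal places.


V = (v0/k) * ln(1/(1-X))
V = (22/1.82) * ln(1/(1-0.87))
V = 12.087912 * ln(7.692308)
V = 12.087912 * 2.040221
V = 24.66 L


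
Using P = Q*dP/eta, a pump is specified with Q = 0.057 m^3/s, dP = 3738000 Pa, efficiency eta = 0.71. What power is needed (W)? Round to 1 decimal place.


P = Q * dP / eta
P = 0.057 * 3738000 / 0.71
P = 213066.0 / 0.71
P = 300093.0 W


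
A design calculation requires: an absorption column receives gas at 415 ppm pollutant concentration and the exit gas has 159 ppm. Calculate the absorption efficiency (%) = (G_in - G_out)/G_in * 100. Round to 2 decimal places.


Efficiency = (G_in - G_out) / G_in * 100%
Efficiency = (415 - 159) / 415 * 100
Efficiency = 256 / 415 * 100
Efficiency = 61.69%


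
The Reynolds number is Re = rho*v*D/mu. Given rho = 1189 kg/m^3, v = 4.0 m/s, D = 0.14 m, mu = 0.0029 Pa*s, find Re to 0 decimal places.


Re = rho * v * D / mu
Re = 1189 * 4.0 * 0.14 / 0.0029
Re = 665.84 / 0.0029
Re = 229600


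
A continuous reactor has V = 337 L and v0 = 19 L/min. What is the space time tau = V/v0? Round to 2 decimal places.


tau = V / v0
tau = 337 / 19
tau = 17.74 min


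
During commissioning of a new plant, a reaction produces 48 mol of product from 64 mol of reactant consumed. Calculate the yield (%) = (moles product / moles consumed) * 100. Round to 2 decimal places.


Yield = (moles product / moles consumed) * 100%
Yield = (48 / 64) * 100
Yield = 0.75 * 100
Yield = 75.00%


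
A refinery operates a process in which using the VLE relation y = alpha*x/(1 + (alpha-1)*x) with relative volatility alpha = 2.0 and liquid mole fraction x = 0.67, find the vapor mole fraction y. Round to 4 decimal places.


y = alpha*x / (1 + (alpha-1)*x)
y = 2.0*0.67 / (1 + (2.0-1)*0.67)
y = 1.34 / (1 + 0.67)
y = 1.34 / 1.67
y = 0.8024


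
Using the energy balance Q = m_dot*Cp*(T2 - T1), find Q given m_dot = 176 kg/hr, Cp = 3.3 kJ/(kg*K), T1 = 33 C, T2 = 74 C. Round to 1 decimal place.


Q = m_dot * Cp * (T2 - T1)
Q = 176 * 3.3 * (74 - 33)
Q = 176 * 3.3 * 41
Q = 23812.8 kJ/hr


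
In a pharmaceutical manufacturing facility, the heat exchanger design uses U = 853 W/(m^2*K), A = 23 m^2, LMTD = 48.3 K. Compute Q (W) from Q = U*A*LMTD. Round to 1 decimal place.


Q = U * A * LMTD
Q = 853 * 23 * 48.3
Q = 947597.7 W


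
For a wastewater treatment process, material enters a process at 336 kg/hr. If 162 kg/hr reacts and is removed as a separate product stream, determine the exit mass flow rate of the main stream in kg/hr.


Steady-state mass balance on the main outlet: F_out = F_in - F_removed
F_out = 336 - 162
F_out = 174 kg/hr


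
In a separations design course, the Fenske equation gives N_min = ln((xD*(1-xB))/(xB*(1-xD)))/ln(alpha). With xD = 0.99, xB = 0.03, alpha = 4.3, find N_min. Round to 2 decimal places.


N_min = ln((xD*(1-xB))/(xB*(1-xD))) / ln(alpha)
Numerator inside ln: 0.9603 / 0.0003 = 3201.0
ln(3201.0) = 8.071219
ln(alpha) = ln(4.3) = 1.458615
N_min = 8.071219 / 1.458615 = 5.53


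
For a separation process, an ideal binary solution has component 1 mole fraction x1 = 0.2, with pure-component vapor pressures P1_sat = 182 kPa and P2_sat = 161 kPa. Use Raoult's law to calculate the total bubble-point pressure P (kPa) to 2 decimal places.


P = x1*P1_sat + x2*P2_sat
x2 = 1 - x1 = 1 - 0.2 = 0.8
P = 0.2*182 + 0.8*161
P = 36.4 + 128.8
P = 165.20 kPa


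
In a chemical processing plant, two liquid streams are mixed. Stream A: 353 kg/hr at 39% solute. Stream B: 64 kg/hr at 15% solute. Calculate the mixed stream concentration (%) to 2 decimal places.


Mass balance on solute: F1*x1 + F2*x2 = F3*x3
F3 = F1 + F2 = 353 + 64 = 417 kg/hr
x3 = (F1*x1 + F2*x2)/F3
x3 = (353*0.39 + 64*0.15) / 417
x3 = 35.32%


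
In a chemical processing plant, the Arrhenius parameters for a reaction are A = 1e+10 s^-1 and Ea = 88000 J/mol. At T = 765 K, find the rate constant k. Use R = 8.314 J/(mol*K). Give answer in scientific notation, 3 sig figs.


k = A * exp(-Ea/(R*T))
k = 1e+10 * exp(-88000 / (8.314 * 765))
k = 1e+10 * exp(-13.836021)
k = 9.80e+03


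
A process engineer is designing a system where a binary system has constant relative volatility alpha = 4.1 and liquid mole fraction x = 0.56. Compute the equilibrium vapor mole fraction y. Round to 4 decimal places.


y = alpha*x / (1 + (alpha-1)*x)
y = 4.1*0.56 / (1 + (4.1-1)*0.56)
y = 2.296 / (1 + 1.736)
y = 2.296 / 2.736
y = 0.8392


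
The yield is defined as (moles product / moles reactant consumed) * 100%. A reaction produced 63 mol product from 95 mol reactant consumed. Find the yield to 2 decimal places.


Yield = (moles product / moles consumed) * 100%
Yield = (63 / 95) * 100
Yield = 0.6632 * 100
Yield = 66.32%


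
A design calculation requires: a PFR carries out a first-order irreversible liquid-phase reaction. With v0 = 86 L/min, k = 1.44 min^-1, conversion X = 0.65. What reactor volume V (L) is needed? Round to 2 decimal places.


V = (v0/k) * ln(1/(1-X))
V = (86/1.44) * ln(1/(1-0.65))
V = 59.722222 * ln(2.857143)
V = 59.722222 * 1.049822
V = 62.70 L


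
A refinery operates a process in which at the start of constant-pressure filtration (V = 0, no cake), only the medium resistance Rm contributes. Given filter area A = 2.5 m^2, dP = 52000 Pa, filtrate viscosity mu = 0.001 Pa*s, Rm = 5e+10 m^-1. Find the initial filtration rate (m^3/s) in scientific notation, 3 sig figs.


rate = A * dP / (mu * Rm)
rate = 2.5 * 52000 / (0.001 * 5e+10)
rate = 130000.0 / 5.000e+07
rate = 2.60e-03 m^3/s


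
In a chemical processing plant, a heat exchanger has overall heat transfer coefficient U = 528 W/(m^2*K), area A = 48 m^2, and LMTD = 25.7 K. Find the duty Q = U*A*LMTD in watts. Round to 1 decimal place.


Q = U * A * LMTD
Q = 528 * 48 * 25.7
Q = 651340.8 W


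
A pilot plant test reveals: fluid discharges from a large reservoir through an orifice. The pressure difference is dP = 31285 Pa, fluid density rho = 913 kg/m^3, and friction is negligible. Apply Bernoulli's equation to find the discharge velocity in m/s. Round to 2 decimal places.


v = sqrt(2*dP/rho)
v = sqrt(2*31285/913)
v = sqrt(68.532311)
v = 8.28 m/s


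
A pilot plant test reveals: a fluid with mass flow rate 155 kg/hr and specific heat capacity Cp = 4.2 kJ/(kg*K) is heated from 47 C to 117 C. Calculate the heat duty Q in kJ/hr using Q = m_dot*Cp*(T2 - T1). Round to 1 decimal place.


Q = m_dot * Cp * (T2 - T1)
Q = 155 * 4.2 * (117 - 47)
Q = 155 * 4.2 * 70
Q = 45570.0 kJ/hr


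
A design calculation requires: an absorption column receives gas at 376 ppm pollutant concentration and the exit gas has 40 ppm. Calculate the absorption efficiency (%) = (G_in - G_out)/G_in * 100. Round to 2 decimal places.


Efficiency = (G_in - G_out) / G_in * 100%
Efficiency = (376 - 40) / 376 * 100
Efficiency = 336 / 376 * 100
Efficiency = 89.36%


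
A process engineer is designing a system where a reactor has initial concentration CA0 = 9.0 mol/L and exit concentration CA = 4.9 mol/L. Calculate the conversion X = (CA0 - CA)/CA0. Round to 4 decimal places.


X = (CA0 - CA) / CA0
X = (9.0 - 4.9) / 9.0
X = 4.1 / 9.0
X = 0.4556


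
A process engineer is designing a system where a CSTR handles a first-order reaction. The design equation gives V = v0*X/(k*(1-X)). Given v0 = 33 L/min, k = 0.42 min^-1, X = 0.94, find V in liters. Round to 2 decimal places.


V = v0 * X / (k * (1 - X))
V = 33 * 0.94 / (0.42 * (1 - 0.94))
V = 31.02 / (0.42 * 0.06)
V = 31.02 / 0.0252
V = 1230.95 L


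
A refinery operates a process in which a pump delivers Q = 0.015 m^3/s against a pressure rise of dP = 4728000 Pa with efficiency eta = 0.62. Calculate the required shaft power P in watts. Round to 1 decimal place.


P = Q * dP / eta
P = 0.015 * 4728000 / 0.62
P = 70920.0 / 0.62
P = 114387.1 W


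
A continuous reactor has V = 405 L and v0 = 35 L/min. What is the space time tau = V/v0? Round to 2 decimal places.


tau = V / v0
tau = 405 / 35
tau = 11.57 min


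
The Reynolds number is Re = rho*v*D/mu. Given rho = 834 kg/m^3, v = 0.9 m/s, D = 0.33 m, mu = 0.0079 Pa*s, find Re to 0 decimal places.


Re = rho * v * D / mu
Re = 834 * 0.9 * 0.33 / 0.0079
Re = 247.698 / 0.0079
Re = 31354


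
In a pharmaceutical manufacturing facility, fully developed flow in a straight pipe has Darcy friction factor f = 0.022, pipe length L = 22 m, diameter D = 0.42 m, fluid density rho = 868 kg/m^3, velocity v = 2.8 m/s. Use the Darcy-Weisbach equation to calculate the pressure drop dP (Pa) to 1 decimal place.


dP = f * (L/D) * (rho*v^2/2)
dP = 0.022 * (22/0.42) * (868*2.8^2/2)
L/D = 52.38095238
rho*v^2/2 = 868*7.84/2 = 3402.56
dP = 0.022 * 52.38095238 * 3402.56
dP = 3921.0 Pa


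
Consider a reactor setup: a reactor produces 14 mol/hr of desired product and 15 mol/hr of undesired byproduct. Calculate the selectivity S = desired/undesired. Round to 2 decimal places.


S = desired product rate / undesired product rate
S = 14 / 15
S = 0.93


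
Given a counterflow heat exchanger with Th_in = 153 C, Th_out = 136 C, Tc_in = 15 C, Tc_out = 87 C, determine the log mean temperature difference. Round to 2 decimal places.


dT1 = Th_in - Tc_out = 153 - 87 = 66
dT2 = Th_out - Tc_in = 136 - 15 = 121
LMTD = (dT1 - dT2) / ln(dT1/dT2)
LMTD = (66 - 121) / ln(66/121)
LMTD = 90.74 K


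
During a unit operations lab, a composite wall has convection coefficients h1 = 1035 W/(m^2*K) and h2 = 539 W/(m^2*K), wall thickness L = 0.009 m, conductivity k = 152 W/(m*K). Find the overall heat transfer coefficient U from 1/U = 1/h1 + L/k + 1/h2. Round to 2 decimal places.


1/U = 1/h1 + L/k + 1/h2
1/U = 1/1035 + 0.009/152 + 1/539
1/U = 0.0009661836 + 5.92105e-05 + 0.0018552876
1/U = 0.0028806817
U = 347.14 W/(m^2*K)


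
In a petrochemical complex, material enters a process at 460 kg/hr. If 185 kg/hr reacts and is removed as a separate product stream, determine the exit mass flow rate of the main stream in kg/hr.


Steady-state mass balance on the main outlet: F_out = F_in - F_removed
F_out = 460 - 185
F_out = 275 kg/hr


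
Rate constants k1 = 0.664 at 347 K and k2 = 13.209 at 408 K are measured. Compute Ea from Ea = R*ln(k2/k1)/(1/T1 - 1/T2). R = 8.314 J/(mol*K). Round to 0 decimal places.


Ea = R * ln(k2/k1) / (1/T1 - 1/T2)
ln(k2/k1) = ln(13.209/0.664) = 2.9903715
1/T1 - 1/T2 = 1/347 - 1/408 = 0.000430863988
Ea = 8.314 * 2.9903715 / 0.000430863988
Ea = 57703 J/mol


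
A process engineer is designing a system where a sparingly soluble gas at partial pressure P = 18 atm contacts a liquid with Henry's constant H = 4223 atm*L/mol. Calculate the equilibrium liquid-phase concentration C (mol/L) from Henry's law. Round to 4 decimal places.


C = P / H
C = 18 / 4223
C = 0.0043 mol/L


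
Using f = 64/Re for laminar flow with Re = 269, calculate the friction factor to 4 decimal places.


f = 64 / Re
f = 64 / 269
f = 0.2379


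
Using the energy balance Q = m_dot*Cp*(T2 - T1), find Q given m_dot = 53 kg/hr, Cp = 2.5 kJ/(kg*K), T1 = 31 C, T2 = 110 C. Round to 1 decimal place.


Q = m_dot * Cp * (T2 - T1)
Q = 53 * 2.5 * (110 - 31)
Q = 53 * 2.5 * 79
Q = 10467.5 kJ/hr


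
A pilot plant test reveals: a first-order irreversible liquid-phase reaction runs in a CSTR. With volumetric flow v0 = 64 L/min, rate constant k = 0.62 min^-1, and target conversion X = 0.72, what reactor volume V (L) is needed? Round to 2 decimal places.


V = v0 * X / (k * (1 - X))
V = 64 * 0.72 / (0.62 * (1 - 0.72))
V = 46.08 / (0.62 * 0.28)
V = 46.08 / 0.1736
V = 265.44 L


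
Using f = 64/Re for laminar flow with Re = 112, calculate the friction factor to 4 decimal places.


f = 64 / Re
f = 64 / 112
f = 0.5714


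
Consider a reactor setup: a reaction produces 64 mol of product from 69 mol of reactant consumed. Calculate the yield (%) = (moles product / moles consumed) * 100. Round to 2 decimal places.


Yield = (moles product / moles consumed) * 100%
Yield = (64 / 69) * 100
Yield = 0.9275 * 100
Yield = 92.75%


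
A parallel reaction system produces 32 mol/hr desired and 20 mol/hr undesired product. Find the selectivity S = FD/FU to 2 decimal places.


S = desired product rate / undesired product rate
S = 32 / 20
S = 1.60


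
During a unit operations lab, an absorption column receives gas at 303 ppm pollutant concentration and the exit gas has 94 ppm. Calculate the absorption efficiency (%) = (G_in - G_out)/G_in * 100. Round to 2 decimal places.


Efficiency = (G_in - G_out) / G_in * 100%
Efficiency = (303 - 94) / 303 * 100
Efficiency = 209 / 303 * 100
Efficiency = 68.98%


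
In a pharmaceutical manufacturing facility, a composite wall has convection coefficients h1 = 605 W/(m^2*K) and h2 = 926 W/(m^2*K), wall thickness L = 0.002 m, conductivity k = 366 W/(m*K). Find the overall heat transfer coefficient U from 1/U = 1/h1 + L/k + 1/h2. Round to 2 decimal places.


1/U = 1/h1 + L/k + 1/h2
1/U = 1/605 + 0.002/366 + 1/926
1/U = 0.0016528926 + 5.4645e-06 + 0.0010799136
1/U = 0.0027382707
U = 365.19 W/(m^2*K)


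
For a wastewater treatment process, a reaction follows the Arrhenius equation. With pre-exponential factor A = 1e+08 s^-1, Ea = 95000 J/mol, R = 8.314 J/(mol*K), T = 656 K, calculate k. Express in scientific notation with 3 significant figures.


k = A * exp(-Ea/(R*T))
k = 1e+08 * exp(-95000 / (8.314 * 656))
k = 1e+08 * exp(-17.41846)
k = 2.72e+00
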